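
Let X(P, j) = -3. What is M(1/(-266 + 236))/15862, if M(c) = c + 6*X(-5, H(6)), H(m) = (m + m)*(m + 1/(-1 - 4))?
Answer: -541/475860 ≈ -0.0011369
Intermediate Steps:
H(m) = 2*m*(-⅕ + m) (H(m) = (2*m)*(m + 1/(-5)) = (2*m)*(m - ⅕) = (2*m)*(-⅕ + m) = 2*m*(-⅕ + m))
M(c) = -18 + c (M(c) = c + 6*(-3) = c - 18 = -18 + c)
M(1/(-266 + 236))/15862 = (-18 + 1/(-266 + 236))/15862 = (-18 + 1/(-30))*(1/15862) = (-18 - 1/30)*(1/15862) = -541/30*1/15862 = -541/475860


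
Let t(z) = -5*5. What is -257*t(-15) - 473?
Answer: 5952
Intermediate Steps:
t(z) = -25
-257*t(-15) - 473 = -257*(-25) - 473 = 6425 - 473 = 5952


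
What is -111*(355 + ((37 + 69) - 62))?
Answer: -44289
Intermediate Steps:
-111*(355 + ((37 + 69) - 62)) = -111*(355 + (106 - 62)) = -111*(355 + 44) = -111*399 = -44289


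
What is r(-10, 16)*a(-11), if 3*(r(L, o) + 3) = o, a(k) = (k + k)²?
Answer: 3388/3 ≈ 1129.3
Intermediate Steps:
a(k) = 4*k² (a(k) = (2*k)² = 4*k²)
r(L, o) = -3 + o/3
r(-10, 16)*a(-11) = (-3 + (⅓)*16)*(4*(-11)²) = (-3 + 16/3)*(4*121) = (7/3)*484 = 3388/3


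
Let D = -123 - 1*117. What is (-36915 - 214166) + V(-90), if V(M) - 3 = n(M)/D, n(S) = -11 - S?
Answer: -60258799/240 ≈ -2.5108e+5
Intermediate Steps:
D = -240 (D = -123 - 117 = -240)
V(M) = 731/240 + M/240 (V(M) = 3 + (-11 - M)/(-240) = 3 + (-11 - M)*(-1/240) = 3 + (11/240 + M/240) = 731/240 + M/240)
(-36915 - 214166) + V(-90) = (-36915 - 214166) + (731/240 + (1/240)*(-90)) = -251081 + (731/240 - 3/8) = -251081 + 641/240 = -60258799/240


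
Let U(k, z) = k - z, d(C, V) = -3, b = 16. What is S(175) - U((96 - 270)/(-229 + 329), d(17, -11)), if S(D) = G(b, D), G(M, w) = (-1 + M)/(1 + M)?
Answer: -321/850 ≈ -0.37765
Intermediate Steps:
G(M, w) = (-1 + M)/(1 + M)
S(D) = 15/17 (S(D) = (-1 + 16)/(1 + 16) = 15/17)
S(175) - U((96 - 270)/(-229 + 329), d(17, -11)) = 15/17 - ((96 - 270)/(-229 + 329) - 1*(-3)) = 15/17 - (-174/100 + 3) = 15/17 - (-174*1/100 + 3) = 15/17 - (-87/50 + 3) = 15/17 - 1*63/50 = 15/17 - 63/50 = -321/850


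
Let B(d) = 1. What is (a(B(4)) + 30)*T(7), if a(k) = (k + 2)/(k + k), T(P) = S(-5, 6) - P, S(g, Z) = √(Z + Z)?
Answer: -441/2 + 63*√3 ≈ -111.38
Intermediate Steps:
S(g, Z) = √2*√Z (S(g, Z) = √(2*Z) = √2*√Z)
T(P) = -P + 2*√3 (T(P) = √2*√6 - P = 2*√3 - P = -P + 2*√3)
a(k) = (2 + k)/(2*k) (a(k) = (2 + k)/((2*k)) = (2 + k)*(1/(2*k)) = (2 + k)/(2*k))
(a(B(4)) + 30)*T(7) = ((½)*(2 + 1)/1 + 30)*(-1*7 + 2*√3) = ((½)*1*3 + 30)*(-7 + 2*√3) = (3/2 + 30)*(-7 + 2*√3) = 63*(-7 + 2*√3)/2 = -441/2 + 63*√3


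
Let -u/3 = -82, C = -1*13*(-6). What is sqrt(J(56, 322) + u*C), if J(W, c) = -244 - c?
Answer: sqrt(18622) ≈ 136.46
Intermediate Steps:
C = 78 (C = -13*(-6) = 78)
u = 246 (u = -3*(-82) = 246)
sqrt(J(56, 322) + u*C) = sqrt((-244 - 1*322) + 246*78) = sqrt((-244 - 322) + 19188) = sqrt(-566 + 19188) = sqrt(18622)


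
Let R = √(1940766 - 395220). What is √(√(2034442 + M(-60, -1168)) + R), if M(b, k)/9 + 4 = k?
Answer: √(√1545546 + √2023894) ≈ 51.632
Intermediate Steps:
M(b, k) = -36 + 9*k
R = √1545546 ≈ 1243.2
√(√(2034442 + M(-60, -1168)) + R) = √(√(2034442 + (-36 + 9*(-1168))) + √1545546) = √(√(2034442 + (-36 - 10512)) + √1545546) = √(√(2034442 - 10548) + √1545546) = √(√2023894 + √1545546) = √(√1545546 + √2023894)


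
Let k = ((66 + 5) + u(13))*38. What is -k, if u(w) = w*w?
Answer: -9120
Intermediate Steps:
u(w) = w**2
k = 9120 (k = ((66 + 5) + 13**2)*38 = (71 + 169)*38 = 240*38 = 9120)
-k = -1*9120 = -9120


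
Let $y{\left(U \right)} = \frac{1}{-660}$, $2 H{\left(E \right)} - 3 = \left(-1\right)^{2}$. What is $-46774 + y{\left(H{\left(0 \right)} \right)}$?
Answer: $- \frac{30870841}{660} \approx -46774.0$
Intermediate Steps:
$H{\left(E \right)} = 2$ ($H{\left(E \right)} = \frac{3}{2} + \frac{\left(-1\right)^{2}}{2} = \frac{3}{2} + \frac{1}{2} \cdot 1 = \frac{3}{2} + \frac{1}{2} = 2$)
$y{\left(U \right)} = - \frac{1}{660}$
$-46774 + y{\left(H{\left(0 \right)} \right)} = -46774 - \frac{1}{660} = - \frac{30870841}{660}$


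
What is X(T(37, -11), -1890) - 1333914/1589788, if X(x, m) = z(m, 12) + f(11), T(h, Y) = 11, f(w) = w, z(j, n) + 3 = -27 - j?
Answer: 1486579717/794894 ≈ 1870.2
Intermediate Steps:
z(j, n) = -30 - j (z(j, n) = -3 + (-27 - j) = -30 - j)
X(x, m) = -19 - m (X(x, m) = (-30 - m) + 11 = -19 - m)
X(T(37, -11), -1890) - 1333914/1589788 = (-19 - 1*(-1890)) - 1333914/1589788 = (-19 + 1890) - 1333914*1/1589788 = 1871 - 666957/794894 = 1486579717/794894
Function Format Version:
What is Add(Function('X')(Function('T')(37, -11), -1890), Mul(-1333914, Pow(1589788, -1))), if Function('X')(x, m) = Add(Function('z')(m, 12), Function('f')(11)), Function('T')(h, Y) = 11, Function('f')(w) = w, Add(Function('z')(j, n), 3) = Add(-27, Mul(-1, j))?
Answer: Rational(1486579717, 794894) ≈ 1870.2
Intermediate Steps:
Function('z')(j, n) = Add(-30, Mul(-1, j)) (Function('z')(j, n) = Add(-3, Add(-27, Mul(-1, j))) = Add(-30, Mul(-1, j)))
Function('X')(x, m) = Add(-19, Mul(-1, m)) (Function('X')(x, m) = Add(Add(-30, Mul(-1, m)), 11) = Add(-19, Mul(-1, m)))
Add(Function('X')(Function('T')(37, -11), -1890), Mul(-1333914, Pow(1589788, -1))) = Add(Add(-19, Mul(-1, -1890)), Mul(-1333914, Pow(1589788, -1))) = Add(Add(-19, 1890), Mul(-1333914, Rational(1, 1589788))) = Add(1871, Rational(-666957, 794894)) = Rational(1486579717, 794894)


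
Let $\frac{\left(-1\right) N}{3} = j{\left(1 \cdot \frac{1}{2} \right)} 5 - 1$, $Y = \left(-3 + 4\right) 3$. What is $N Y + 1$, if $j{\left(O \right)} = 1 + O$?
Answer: $- \frac{115}{2} \approx -57.5$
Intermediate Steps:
$Y = 3$ ($Y = 1 \cdot 3 = 3$)
$N = - \frac{39}{2}$ ($N = - 3 \left(\left(1 + 1 \cdot \frac{1}{2}\right) 5 - 1\right) = - 3 \left(\left(1 + \frac{1}{2}\right) 5 - 1\right) = - 3 \left(\frac{3}{2} \cdot 5 - 1\right) = - 3 \left(\frac{15}{2} - 1\right) = \left(-3\right) \frac{13}{2} = - \frac{39}{2} \approx -19.5$)
$N Y + 1 = \left(- \frac{39}{2}\right) 3 + 1 = - \frac{117}{2} + 1 = - \frac{115}{2}$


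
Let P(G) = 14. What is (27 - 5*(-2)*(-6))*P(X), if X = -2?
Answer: -462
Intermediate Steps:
(27 - 5*(-2)*(-6))*P(X) = (27 - 5*(-2)*(-6))*14 = (27 + 10*(-6))*14 = (27 - 60)*14 = -33*14 = -462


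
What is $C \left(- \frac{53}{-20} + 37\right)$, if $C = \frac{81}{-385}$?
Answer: $- \frac{64233}{7700} \approx -8.3419$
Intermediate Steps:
$C = - \frac{81}{385}$ ($C = 81 \left(- \frac{1}{385}\right) = - \frac{81}{385} \approx -0.21039$)
$C \left(- \frac{53}{-20} + 37\right) = - \frac{81 \left(- \frac{53}{-20} + 37\right)}{385} = - \frac{81 \left(\left(-53\right) \left(- \frac{1}{20}\right) + 37\right)}{385} = - \frac{81 \left(\frac{53}{20} + 37\right)}{385} = \left(- \frac{81}{385}\right) \frac{793}{20} = - \frac{64233}{7700}$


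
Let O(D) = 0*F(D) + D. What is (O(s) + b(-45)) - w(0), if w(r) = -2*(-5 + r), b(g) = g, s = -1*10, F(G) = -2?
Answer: -65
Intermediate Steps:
s = -10
O(D) = D (O(D) = 0*(-2) + D = 0 + D = D)
w(r) = 10 - 2*r
(O(s) + b(-45)) - w(0) = (-10 - 45) - (10 - 2*0) = -55 - (10 + 0) = -55 - 1*10 = -55 - 10 = -65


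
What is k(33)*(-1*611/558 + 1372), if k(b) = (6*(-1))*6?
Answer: -1529930/31 ≈ -49353.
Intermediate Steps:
k(b) = -36 (k(b) = -6*6 = -36)
k(33)*(-1*611/558 + 1372) = -36*(-1*611/558 + 1372) = -36*(-611*1/558 + 1372) = -36*(-611/558 + 1372) = -36*764965/558 = -1529930/31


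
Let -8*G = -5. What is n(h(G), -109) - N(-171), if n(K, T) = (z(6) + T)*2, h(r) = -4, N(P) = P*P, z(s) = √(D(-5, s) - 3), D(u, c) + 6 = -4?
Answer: -29459 + 2*I*√13 ≈ -29459.0 + 7.2111*I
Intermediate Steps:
G = 5/8 (G = -⅛*(-5) = 5/8 ≈ 0.62500)
D(u, c) = -10 (D(u, c) = -6 - 4 = -10)
z(s) = I*√13 (z(s) = √(-10 - 3) = √(-13) = I*√13)
N(P) = P²
n(K, T) = 2*T + 2*I*√13 (n(K, T) = (I*√13 + T)*2 = (T + I*√13)*2 = 2*T + 2*I*√13)
n(h(G), -109) - N(-171) = (2*(-109) + 2*I*√13) - 1*(-171)² = (-218 + 2*I*√13) - 1*29241 = (-218 + 2*I*√13) - 29241 = -29459 + 2*I*√13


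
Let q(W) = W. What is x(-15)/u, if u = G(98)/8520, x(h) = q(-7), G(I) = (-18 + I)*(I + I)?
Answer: -213/56 ≈ -3.8036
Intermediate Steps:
G(I) = 2*I*(-18 + I) (G(I) = (-18 + I)*(2*I) = 2*I*(-18 + I))
x(h) = -7
u = 392/213 (u = (2*98*(-18 + 98))/8520 = (2*98*80)*(1/8520) = 15680*(1/8520) = 392/213 ≈ 1.8404)
x(-15)/u = -7/392/213 = -7*213/392 = -213/56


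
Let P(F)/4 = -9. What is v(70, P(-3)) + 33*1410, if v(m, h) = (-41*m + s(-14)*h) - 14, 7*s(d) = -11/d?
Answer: 2138456/49 ≈ 43642.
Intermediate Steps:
s(d) = -11/(7*d) (s(d) = (-11/d)/7 = -11/(7*d))
P(F) = -36 (P(F) = 4*(-9) = -36)
v(m, h) = -14 - 41*m + 11*h/98 (v(m, h) = (-41*m + (-11/7/(-14))*h) - 14 = (-41*m + (-11/7*(-1/14))*h) - 14 = (-41*m + 11*h/98) - 14 = -14 - 41*m + 11*h/98)
v(70, P(-3)) + 33*1410 = (-14 - 41*70 + (11/98)*(-36)) + 33*1410 = (-14 - 2870 - 198/49) + 46530 = -141514/49 + 46530 = 2138456/49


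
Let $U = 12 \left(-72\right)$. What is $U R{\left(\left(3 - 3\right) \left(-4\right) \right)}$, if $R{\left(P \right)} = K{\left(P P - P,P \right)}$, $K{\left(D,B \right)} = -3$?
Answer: $2592$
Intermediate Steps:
$U = -864$
$R{\left(P \right)} = -3$
$U R{\left(\left(3 - 3\right) \left(-4\right) \right)} = \left(-864\right) \left(-3\right) = 2592$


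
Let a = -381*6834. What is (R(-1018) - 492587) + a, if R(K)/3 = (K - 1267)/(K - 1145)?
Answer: -2232459576/721 ≈ -3.0963e+6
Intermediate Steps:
R(K) = 3*(-1267 + K)/(-1145 + K) (R(K) = 3*((K - 1267)/(K - 1145)) = 3*((-1267 + K)/(-1145 + K)) = 3*(-1267 + K)/(-1145 + K))
a = -2603754
(R(-1018) - 492587) + a = (3*(-1267 - 1018)/(-1145 - 1018) - 492587) - 2603754 = (3*(-2285)/(-2163) - 492587) - 2603754 = (3*(-1/2163)*(-2285) - 492587) - 2603754 = (2285/721 - 492587) - 2603754 = -355152942/721 - 2603754 = -2232459576/721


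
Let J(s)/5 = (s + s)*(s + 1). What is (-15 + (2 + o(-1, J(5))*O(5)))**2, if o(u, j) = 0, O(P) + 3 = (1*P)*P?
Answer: 169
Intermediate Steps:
J(s) = 10*s*(1 + s) (J(s) = 5*((s + s)*(s + 1)) = 5*((2*s)*(1 + s)) = 5*(2*s*(1 + s)) = 10*s*(1 + s))
O(P) = -3 + P**2 (O(P) = -3 + (1*P)*P = -3 + P*P = -3 + P**2)
(-15 + (2 + o(-1, J(5))*O(5)))**2 = (-15 + (2 + 0*(-3 + 5**2)))**2 = (-15 + (2 + 0*(-3 + 25)))**2 = (-15 + (2 + 0*22))**2 = (-15 + (2 + 0))**2 = (-15 + 2)**2 = (-13)**2 = 169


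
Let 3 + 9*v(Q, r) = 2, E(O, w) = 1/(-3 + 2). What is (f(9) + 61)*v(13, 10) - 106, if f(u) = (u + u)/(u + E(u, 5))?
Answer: -4069/36 ≈ -113.03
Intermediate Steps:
E(O, w) = -1 (E(O, w) = 1/(-1) = -1)
f(u) = 2*u/(-1 + u) (f(u) = (u + u)/(u - 1) = (2*u)/(-1 + u) = 2*u/(-1 + u))
v(Q, r) = -1/9 (v(Q, r) = -1/3 + (1/9)*2 = -1/3 + 2/9 = -1/9)
(f(9) + 61)*v(13, 10) - 106 = (2*9/(-1 + 9) + 61)*(-1/9) - 106 = (2*9/8 + 61)*(-1/9) - 106 = (2*9*(1/8) + 61)*(-1/9) - 106 = (9/4 + 61)*(-1/9) - 106 = (253/4)*(-1/9) - 106 = -253/36 - 106 = -4069/36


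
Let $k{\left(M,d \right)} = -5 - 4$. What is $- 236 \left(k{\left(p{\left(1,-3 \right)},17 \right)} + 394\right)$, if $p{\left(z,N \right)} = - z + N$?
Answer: $-90860$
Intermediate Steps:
$p{\left(z,N \right)} = N - z$
$k{\left(M,d \right)} = -9$ ($k{\left(M,d \right)} = -5 - 4 = -9$)
$- 236 \left(k{\left(p{\left(1,-3 \right)},17 \right)} + 394\right) = - 236 \left(-9 + 394\right) = \left(-236\right) 385 = -90860$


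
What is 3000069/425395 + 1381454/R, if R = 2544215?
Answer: 1644096835033/216459267985 ≈ 7.5954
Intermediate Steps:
3000069/425395 + 1381454/R = 3000069/425395 + 1381454/2544215 = 1644096835033/216459267985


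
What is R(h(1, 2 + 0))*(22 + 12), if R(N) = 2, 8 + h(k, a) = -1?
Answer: 68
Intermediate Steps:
h(k, a) = -9 (h(k, a) = -8 - 1 = -9)
R(h(1, 2 + 0))*(22 + 12) = 2*(22 + 12) = 2*34 = 68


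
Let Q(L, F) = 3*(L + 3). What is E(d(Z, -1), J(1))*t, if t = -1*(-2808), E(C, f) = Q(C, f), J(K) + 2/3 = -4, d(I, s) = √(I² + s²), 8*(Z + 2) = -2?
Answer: 25272 + 2106*√97 ≈ 46014.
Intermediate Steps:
Z = -9/4 (Z = -2 + (⅛)*(-2) = -2 - ¼ = -9/4 ≈ -2.2500)
J(K) = -14/3 (J(K) = -⅔ - 4 = -14/3)
Q(L, F) = 9 + 3*L (Q(L, F) = 3*(3 + L) = 9 + 3*L)
E(C, f) = 9 + 3*C
t = 2808
E(d(Z, -1), J(1))*t = (9 + 3*√((-9/4)² + (-1)²))*2808 = (9 + 3*√(81/16 + 1))*2808 = (9 + 3*√(97/16))*2808 = (9 + 3*(√97/4))*2808 = (9 + 3*√97/4)*2808 = 25272 + 2106*√97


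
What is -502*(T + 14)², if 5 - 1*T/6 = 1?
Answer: -724888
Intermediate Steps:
T = 24 (T = 30 - 6*1 = 30 - 6 = 24)
-502*(T + 14)² = -502*(24 + 14)² = -502*38² = -502*1444 = -724888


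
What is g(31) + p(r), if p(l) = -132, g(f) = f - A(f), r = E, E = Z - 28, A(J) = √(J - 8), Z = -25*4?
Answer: -101 - √23 ≈ -105.80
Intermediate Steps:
Z = -100
A(J) = √(-8 + J)
E = -128 (E = -100 - 28 = -128)
r = -128
g(f) = f - √(-8 + f)
g(31) + p(r) = (31 - √(-8 + 31)) - 132 = (31 - √23) - 132 = -101 - √23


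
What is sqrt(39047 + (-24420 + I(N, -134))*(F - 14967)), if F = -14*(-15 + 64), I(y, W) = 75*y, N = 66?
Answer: sqrt(304802957) ≈ 17459.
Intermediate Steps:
F = -686 (F = -14*49 = -686)
sqrt(39047 + (-24420 + I(N, -134))*(F - 14967)) = sqrt(39047 + (-24420 + 75*66)*(-686 - 14967)) = sqrt(39047 + (-24420 + 4950)*(-15653)) = sqrt(39047 - 19470*(-15653)) = sqrt(39047 + 304763910) = sqrt(304802957)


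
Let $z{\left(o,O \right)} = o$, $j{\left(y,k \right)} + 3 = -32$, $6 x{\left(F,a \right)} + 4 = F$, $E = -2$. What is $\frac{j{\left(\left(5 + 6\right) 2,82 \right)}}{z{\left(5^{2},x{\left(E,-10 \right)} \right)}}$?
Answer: $- \frac{7}{5} \approx -1.4$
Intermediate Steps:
$x{\left(F,a \right)} = - \frac{2}{3} + \frac{F}{6}$
$j{\left(y,k \right)} = -35$ ($j{\left(y,k \right)} = -3 - 32 = -35$)
$\frac{j{\left(\left(5 + 6\right) 2,82 \right)}}{z{\left(5^{2},x{\left(E,-10 \right)} \right)}} = - \frac{35}{5^{2}} = - \frac{35}{25} = \left(-35\right) \frac{1}{25} = - \frac{7}{5}$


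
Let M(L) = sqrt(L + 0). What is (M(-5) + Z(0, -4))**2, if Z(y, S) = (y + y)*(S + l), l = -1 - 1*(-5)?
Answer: -5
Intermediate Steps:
M(L) = sqrt(L)
l = 4 (l = -1 + 5 = 4)
Z(y, S) = 2*y*(4 + S) (Z(y, S) = (y + y)*(S + 4) = (2*y)*(4 + S) = 2*y*(4 + S))
(M(-5) + Z(0, -4))**2 = (sqrt(-5) + 2*0*(4 - 4))**2 = (I*sqrt(5) + 2*0*0)**2 = (I*sqrt(5) + 0)**2 = (I*sqrt(5))**2 = -5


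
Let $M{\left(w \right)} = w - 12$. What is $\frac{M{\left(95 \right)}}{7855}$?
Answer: $\frac{83}{7855} \approx 0.010567$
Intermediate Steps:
$M{\left(w \right)} = -12 + w$ ($M{\left(w \right)} = w - 12 = -12 + w$)
$\frac{M{\left(95 \right)}}{7855} = \frac{-12 + 95}{7855} = 83 \cdot \frac{1}{7855} = \frac{83}{7855}$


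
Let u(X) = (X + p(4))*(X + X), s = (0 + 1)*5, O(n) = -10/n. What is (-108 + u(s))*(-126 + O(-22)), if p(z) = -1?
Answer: 93908/11 ≈ 8537.1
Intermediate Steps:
s = 5 (s = 1*5 = 5)
u(X) = 2*X*(-1 + X) (u(X) = (X - 1)*(X + X) = (-1 + X)*(2*X) = 2*X*(-1 + X))
(-108 + u(s))*(-126 + O(-22)) = (-108 + 2*5*(-1 + 5))*(-126 - 10/(-22)) = (-108 + 2*5*4)*(-126 - 10*(-1/22)) = (-108 + 40)*(-126 + 5/11) = -68*(-1381/11) = 93908/11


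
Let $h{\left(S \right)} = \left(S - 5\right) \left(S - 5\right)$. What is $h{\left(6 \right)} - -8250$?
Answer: $8251$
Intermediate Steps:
$h{\left(S \right)} = \left(-5 + S\right)^{2}$ ($h{\left(S \right)} = \left(-5 + S\right) \left(-5 + S\right) = \left(-5 + S\right)^{2}$)
$h{\left(6 \right)} - -8250 = \left(-5 + 6\right)^{2} - -8250 = 1^{2} + 8250 = 1 + 8250 = 8251$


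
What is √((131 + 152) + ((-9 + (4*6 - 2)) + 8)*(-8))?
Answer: √115 ≈ 10.724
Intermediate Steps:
√((131 + 152) + ((-9 + (4*6 - 2)) + 8)*(-8)) = √(283 + ((-9 + (24 - 2)) + 8)*(-8)) = √(283 + ((-9 + 22) + 8)*(-8)) = √(283 + (13 + 8)*(-8)) = √(283 + 21*(-8)) = √(283 - 168) = √115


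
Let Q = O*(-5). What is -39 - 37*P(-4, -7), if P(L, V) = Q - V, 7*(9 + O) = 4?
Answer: -13001/7 ≈ -1857.3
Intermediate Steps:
O = -59/7 (O = -9 + (⅐)*4 = -9 + 4/7 = -59/7 ≈ -8.4286)
Q = 295/7 (Q = -59/7*(-5) = 295/7 ≈ 42.143)
P(L, V) = 295/7 - V
-39 - 37*P(-4, -7) = -39 - 37*(295/7 - 1*(-7)) = -39 - 37*(295/7 + 7) = -39 - 37*344/7 = -39 - 12728/7 = -13001/7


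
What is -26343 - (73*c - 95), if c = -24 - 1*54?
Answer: -20554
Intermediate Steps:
c = -78 (c = -24 - 54 = -78)
-26343 - (73*c - 95) = -26343 - (73*(-78) - 95) = -26343 - (-5694 - 95) = -26343 - 1*(-5789) = -26343 + 5789 = -20554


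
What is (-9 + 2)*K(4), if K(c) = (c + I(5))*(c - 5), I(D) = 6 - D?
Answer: 35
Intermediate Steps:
K(c) = (1 + c)*(-5 + c) (K(c) = (c + (6 - 1*5))*(c - 5) = (c + (6 - 5))*(-5 + c) = (c + 1)*(-5 + c) = (1 + c)*(-5 + c))
(-9 + 2)*K(4) = (-9 + 2)*(-5 + 4² - 4*4) = -7*(-5 + 16 - 16) = -7*(-5) = 35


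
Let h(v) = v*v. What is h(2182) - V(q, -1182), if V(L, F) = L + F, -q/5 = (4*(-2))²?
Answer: 4762626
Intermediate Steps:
h(v) = v²
q = -320 (q = -5*(4*(-2))² = -5*(-8)² = -5*64 = -320)
V(L, F) = F + L
h(2182) - V(q, -1182) = 2182² - (-1182 - 320) = 4761124 - 1*(-1502) = 4761124 + 1502 = 4762626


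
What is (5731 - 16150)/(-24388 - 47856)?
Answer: 10419/72244 ≈ 0.14422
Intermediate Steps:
(5731 - 16150)/(-24388 - 47856) = -10419/(-72244) = -10419*(-1/72244) = 10419/72244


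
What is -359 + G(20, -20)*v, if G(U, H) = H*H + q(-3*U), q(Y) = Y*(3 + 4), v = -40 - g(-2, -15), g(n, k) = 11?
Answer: 661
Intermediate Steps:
v = -51 (v = -40 - 1*11 = -40 - 11 = -51)
q(Y) = 7*Y (q(Y) = Y*7 = 7*Y)
G(U, H) = H² - 21*U (G(U, H) = H*H + 7*(-3*U) = H² - 21*U)
-359 + G(20, -20)*v = -359 + ((-20)² - 21*20)*(-51) = -359 + (400 - 420)*(-51) = -359 - 20*(-51) = -359 + 1020 = 661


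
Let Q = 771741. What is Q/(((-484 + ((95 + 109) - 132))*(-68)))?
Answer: 771741/28016 ≈ 27.546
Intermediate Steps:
Q/(((-484 + ((95 + 109) - 132))*(-68))) = 771741/(((-484 + ((95 + 109) - 132))*(-68))) = 771741/(((-484 + (204 - 132))*(-68))) = 771741/(((-484 + 72)*(-68))) = 771741/((-412*(-68))) = 771741/28016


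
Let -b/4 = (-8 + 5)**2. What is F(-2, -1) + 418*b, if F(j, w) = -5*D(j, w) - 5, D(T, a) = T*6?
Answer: -14993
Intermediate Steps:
D(T, a) = 6*T
b = -36 (b = -4*(-8 + 5)**2 = -4*(-3)**2 = -4*9 = -36)
F(j, w) = -5 - 30*j (F(j, w) = -30*j - 5 = -5 - 30*j)
F(-2, -1) + 418*b = (-5 - 30*(-2)) + 418*(-36) = (-5 + 60) - 15048 = 55 - 15048 = -14993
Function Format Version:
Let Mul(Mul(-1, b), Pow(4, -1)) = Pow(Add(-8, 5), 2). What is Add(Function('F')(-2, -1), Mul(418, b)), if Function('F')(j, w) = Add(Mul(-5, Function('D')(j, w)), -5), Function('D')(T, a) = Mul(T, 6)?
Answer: -14993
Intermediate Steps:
Function('D')(T, a) = Mul(6, T)
b = -36 (b = Mul(-4, Pow(Add(-8, 5), 2)) = Mul(-4, Pow(-3, 2)) = Mul(-4, 9) = -36)
Function('F')(j, w) = Add(-5, Mul(-30, j)) (Function('F')(j, w) = Add(Mul(-5, Mul(6, j)), -5) = Add(Mul(-30, j), -5) = Add(-5, Mul(-30, j)))
Add(Function('F')(-2, -1), Mul(418, b)) = Add(Add(-5, Mul(-30, -2)), Mul(418, -36)) = Add(Add(-5, 60), -15048) = Add(55, -15048) = -14993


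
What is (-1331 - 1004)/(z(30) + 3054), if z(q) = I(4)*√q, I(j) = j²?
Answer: -1188515/1553206 + 9340*√30/2329809 ≈ -0.74324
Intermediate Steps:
z(q) = 16*√q (z(q) = 4²*√q = 16*√q)
(-1331 - 1004)/(z(30) + 3054) = (-1331 - 1004)/(16*√30 + 3054) = -2335/(3054 + 16*√30)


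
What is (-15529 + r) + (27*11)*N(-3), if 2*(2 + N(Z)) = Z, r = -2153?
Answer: -37443/2 ≈ -18722.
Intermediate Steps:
N(Z) = -2 + Z/2
(-15529 + r) + (27*11)*N(-3) = (-15529 - 2153) + (27*11)*(-2 + (½)*(-3)) = -17682 + 297*(-2 - 3/2) = -17682 + 297*(-7/2) = -17682 - 2079/2 = -37443/2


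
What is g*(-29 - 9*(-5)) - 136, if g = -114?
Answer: -1960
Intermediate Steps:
g*(-29 - 9*(-5)) - 136 = -114*(-29 - 9*(-5)) - 136 = -114*(-29 - 1*(-45)) - 136 = -114*(-29 + 45) - 136 = -114*16 - 136 = -1824 - 136 = -1960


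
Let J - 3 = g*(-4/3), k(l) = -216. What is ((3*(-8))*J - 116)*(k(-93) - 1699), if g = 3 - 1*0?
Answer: 176180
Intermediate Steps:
g = 3 (g = 3 + 0 = 3)
J = -1 (J = 3 + 3*(-4/3) = 3 - 4 = -1)
((3*(-8))*J - 116)*(k(-93) - 1699) = ((3*(-8))*(-1) - 116)*(-216 - 1699) = (-24*(-1) - 116)*(-1915) = (24 - 116)*(-1915) = -92*(-1915) = 176180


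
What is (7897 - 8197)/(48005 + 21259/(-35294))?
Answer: -504200/80679391 ≈ -0.0062494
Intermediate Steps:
(7897 - 8197)/(48005 + 21259/(-35294)) = -300/(48005 + 21259*(-1/35294)) = -300/(48005 - 3037/5042) = -300/242038173/5042 = -300*5042/242038173 = -504200/80679391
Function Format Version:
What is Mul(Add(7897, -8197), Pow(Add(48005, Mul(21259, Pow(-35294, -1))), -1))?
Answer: Rational(-504200, 80679391) ≈ -0.0062494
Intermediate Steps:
Mul(Add(7897, -8197), Pow(Add(48005, Mul(21259, Pow(-35294, -1))), -1)) = Mul(-300, Pow(Add(48005, Mul(21259, Rational(-1, 35294))), -1)) = Mul(-300, Pow(Add(48005, Rational(-3037, 5042)), -1)) = Mul(-300, Pow(Rational(242038173, 5042), -1)) = Mul(-300, Rational(5042, 242038173)) = Rational(-504200, 80679391)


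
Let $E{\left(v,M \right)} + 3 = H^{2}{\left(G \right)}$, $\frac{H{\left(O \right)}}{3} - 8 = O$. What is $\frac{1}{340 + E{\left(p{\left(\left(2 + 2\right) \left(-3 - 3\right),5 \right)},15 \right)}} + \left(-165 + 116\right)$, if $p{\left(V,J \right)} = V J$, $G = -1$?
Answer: $- \frac{38121}{778} \approx -48.999$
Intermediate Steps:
$H{\left(O \right)} = 24 + 3 O$
$p{\left(V,J \right)} = J V$
$E{\left(v,M \right)} = 438$ ($E{\left(v,M \right)} = -3 + \left(24 + 3 \left(-1\right)\right)^{2} = -3 + \left(24 - 3\right)^{2} = -3 + 21^{2} = -3 + 441 = 438$)
$\frac{1}{340 + E{\left(p{\left(\left(2 + 2\right) \left(-3 - 3\right),5 \right)},15 \right)}} + \left(-165 + 116\right) = \frac{1}{340 + 438} + \left(-165 + 116\right) = \frac{1}{778} - 49 = - \frac{38121}{778}$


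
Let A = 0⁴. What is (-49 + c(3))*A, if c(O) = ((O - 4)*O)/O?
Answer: 0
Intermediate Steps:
c(O) = -4 + O (c(O) = ((-4 + O)*O)/O = (O*(-4 + O))/O = -4 + O)
A = 0
(-49 + c(3))*A = (-49 + (-4 + 3))*0 = (-49 - 1)*0 = -50*0 = 0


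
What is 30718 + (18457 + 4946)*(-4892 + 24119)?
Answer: 450000199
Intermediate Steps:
30718 + (18457 + 4946)*(-4892 + 24119) = 30718 + 23403*19227 = 30718 + 449969481 = 450000199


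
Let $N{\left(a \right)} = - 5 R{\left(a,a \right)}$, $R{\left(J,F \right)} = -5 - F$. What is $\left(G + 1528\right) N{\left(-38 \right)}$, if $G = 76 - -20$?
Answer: $-267960$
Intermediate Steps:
$G = 96$ ($G = 76 + 20 = 96$)
$N{\left(a \right)} = 25 + 5 a$ ($N{\left(a \right)} = - 5 \left(-5 - a\right) = 25 + 5 a$)
$\left(G + 1528\right) N{\left(-38 \right)} = \left(96 + 1528\right) \left(25 + 5 \left(-38\right)\right) = 1624 \left(25 - 190\right) = 1624 \left(-165\right) = -267960$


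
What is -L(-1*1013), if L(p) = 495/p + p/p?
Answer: -518/1013 ≈ -0.51135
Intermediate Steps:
L(p) = 1 + 495/p (L(p) = 495/p + 1 = 1 + 495/p)
-L(-1*1013) = -(495 - 1*1013)/((-1*1013)) = -(495 - 1013)/(-1013) = -(-1)*(-518)/1013 = -1*518/1013 = -518/1013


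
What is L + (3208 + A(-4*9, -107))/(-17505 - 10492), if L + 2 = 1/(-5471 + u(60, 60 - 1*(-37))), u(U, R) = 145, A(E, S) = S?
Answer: -314767967/149112022 ≈ -2.1110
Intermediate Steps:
L = -10653/5326 (L = -2 + 1/(-5471 + 145) = -2 + 1/(-5326) = -2 - 1/5326 = -10653/5326 ≈ -2.0002)
L + (3208 + A(-4*9, -107))/(-17505 - 10492) = -10653/5326 + (3208 - 107)/(-17505 - 10492) = -10653/5326 + 3101/(-27997) = -10653/5326 + 3101*(-1/27997) = -10653/5326 - 3101/27997 = -314767967/149112022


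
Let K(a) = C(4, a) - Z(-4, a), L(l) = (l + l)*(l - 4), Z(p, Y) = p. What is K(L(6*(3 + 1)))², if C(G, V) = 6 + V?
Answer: 940900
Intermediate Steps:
L(l) = 2*l*(-4 + l) (L(l) = (2*l)*(-4 + l) = 2*l*(-4 + l))
K(a) = 10 + a (K(a) = (6 + a) - 1*(-4) = (6 + a) + 4 = 10 + a)
K(L(6*(3 + 1)))² = (10 + 2*(6*(3 + 1))*(-4 + 6*(3 + 1)))² = (10 + 2*(6*4)*(-4 + 6*4))² = (10 + 2*24*(-4 + 24))² = (10 + 2*24*20)² = (10 + 960)² = 970² = 940900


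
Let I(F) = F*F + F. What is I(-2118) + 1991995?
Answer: 6475801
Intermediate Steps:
I(F) = F + F² (I(F) = F² + F = F + F²)
I(-2118) + 1991995 = -2118*(1 - 2118) + 1991995 = -2118*(-2117) + 1991995 = 4483806 + 1991995 = 6475801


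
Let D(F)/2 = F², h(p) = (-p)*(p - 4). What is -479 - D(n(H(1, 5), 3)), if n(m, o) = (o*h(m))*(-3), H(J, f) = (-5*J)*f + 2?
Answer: -62474321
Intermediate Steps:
H(J, f) = 2 - 5*J*f (H(J, f) = -5*J*f + 2 = 2 - 5*J*f)
h(p) = -p*(-4 + p) (h(p) = (-p)*(-4 + p) = -p*(-4 + p))
n(m, o) = -3*m*o*(4 - m) (n(m, o) = (o*(m*(4 - m)))*(-3) = (m*o*(4 - m))*(-3) = -3*m*o*(4 - m))
D(F) = 2*F²
-479 - D(n(H(1, 5), 3)) = -479 - 2*(3*(2 - 5*1*5)*3*(-4 + (2 - 5*1*5)))² = -479 - 2*(3*(2 - 25)*3*(-4 + (2 - 25)))² = -479 - 2*(3*(-23)*3*(-4 - 23))² = -479 - 2*(3*(-23)*3*(-27))² = -479 - 2*5589² = -479 - 2*31236921 = -479 - 1*62473842 = -479 - 62473842 = -62474321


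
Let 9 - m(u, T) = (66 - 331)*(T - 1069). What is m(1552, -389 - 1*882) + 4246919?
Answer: 3626828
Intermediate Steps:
m(u, T) = -283276 + 265*T (m(u, T) = 9 - (66 - 331)*(T - 1069) = 9 - (-265)*(-1069 + T) = 9 - (283285 - 265*T) = 9 + (-283285 + 265*T) = -283276 + 265*T)
m(1552, -389 - 1*882) + 4246919 = (-283276 + 265*(-389 - 1*882)) + 4246919 = (-283276 + 265*(-389 - 882)) + 4246919 = (-283276 + 265*(-1271)) + 4246919 = (-283276 - 336815) + 4246919 = -620091 + 4246919 = 3626828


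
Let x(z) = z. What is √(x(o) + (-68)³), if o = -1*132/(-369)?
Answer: 2*I*√1189259079/123 ≈ 560.74*I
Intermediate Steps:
o = 44/123 (o = -132*(-1/369) = 44/123 ≈ 0.35772)
√(x(o) + (-68)³) = √(44/123 + (-68)³) = √(44/123 - 314432) = √(-38675092/123) = 2*I*√1189259079/123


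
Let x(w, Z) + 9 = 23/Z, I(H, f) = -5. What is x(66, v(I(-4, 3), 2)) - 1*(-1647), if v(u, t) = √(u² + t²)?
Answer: 1638 + 23*√29/29 ≈ 1642.3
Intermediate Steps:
v(u, t) = √(t² + u²)
x(w, Z) = -9 + 23/Z
x(66, v(I(-4, 3), 2)) - 1*(-1647) = (-9 + 23/(√(2² + (-5)²))) - 1*(-1647) = (-9 + 23/(√(4 + 25))) + 1647 = (-9 + 23/(√29)) + 1647 = (-9 + 23*(√29/29)) + 1647 = (-9 + 23*√29/29) + 1647 = 1638 + 23*√29/29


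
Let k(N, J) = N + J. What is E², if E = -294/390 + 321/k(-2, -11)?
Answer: 2735716/4225 ≈ 647.51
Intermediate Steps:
k(N, J) = J + N
E = -1654/65 (E = -294/390 + 321/(-11 - 2) = -294*1/390 + 321/(-13) = -49/65 + 321*(-1/13) = -49/65 - 321/13 = -1654/65 ≈ -25.446)
E² = (-1654/65)² = 2735716/4225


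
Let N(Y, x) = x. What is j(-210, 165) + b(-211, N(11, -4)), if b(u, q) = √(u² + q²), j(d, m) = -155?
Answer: -155 + √44537 ≈ 56.038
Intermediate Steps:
b(u, q) = √(q² + u²)
j(-210, 165) + b(-211, N(11, -4)) = -155 + √((-4)² + (-211)²) = -155 + √(16 + 44521) = -155 + √44537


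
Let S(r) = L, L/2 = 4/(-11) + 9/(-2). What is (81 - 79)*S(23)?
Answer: -214/11 ≈ -19.455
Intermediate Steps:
L = -107/11 (L = 2*(4/(-11) + 9/(-2)) = 2*(4*(-1/11) + 9*(-1/2)) = 2*(-4/11 - 9/2) = 2*(-107/22) = -107/11 ≈ -9.7273)
S(r) = -107/11
(81 - 79)*S(23) = (81 - 79)*(-107/11) = 2*(-107/11) = -214/11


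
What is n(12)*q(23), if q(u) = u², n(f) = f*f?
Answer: 76176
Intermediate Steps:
n(f) = f²
n(12)*q(23) = 12²*23² = 144*529 = 76176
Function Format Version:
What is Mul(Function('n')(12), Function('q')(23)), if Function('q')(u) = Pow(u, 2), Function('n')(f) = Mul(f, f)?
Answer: 76176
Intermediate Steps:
Function('n')(f) = Pow(f, 2)
Mul(Function('n')(12), Function('q')(23)) = Mul(Pow(12, 2), Pow(23, 2)) = Mul(144, 529) = 76176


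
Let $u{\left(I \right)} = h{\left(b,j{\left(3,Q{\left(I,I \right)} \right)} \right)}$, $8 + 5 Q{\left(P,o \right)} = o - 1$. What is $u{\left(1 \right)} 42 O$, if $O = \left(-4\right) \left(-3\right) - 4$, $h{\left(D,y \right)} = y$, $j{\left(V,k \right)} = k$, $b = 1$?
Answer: $- \frac{2688}{5} \approx -537.6$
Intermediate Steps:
$Q{\left(P,o \right)} = - \frac{9}{5} + \frac{o}{5}$ ($Q{\left(P,o \right)} = - \frac{8}{5} + \frac{o - 1}{5} = - \frac{8}{5} + \frac{-1 + o}{5} = - \frac{8}{5} + \left(- \frac{1}{5} + \frac{o}{5}\right) = - \frac{9}{5} + \frac{o}{5}$)
$O = 8$ ($O = 12 - 4 = 8$)
$u{\left(I \right)} = - \frac{9}{5} + \frac{I}{5}$
$u{\left(1 \right)} 42 O = \left(- \frac{9}{5} + \frac{1}{5} \cdot 1\right) 42 \cdot 8 = \left(- \frac{9}{5} + \frac{1}{5}\right) 42 \cdot 8 = \left(- \frac{8}{5}\right) 42 \cdot 8 = \left(- \frac{336}{5}\right) 8 = - \frac{2688}{5}$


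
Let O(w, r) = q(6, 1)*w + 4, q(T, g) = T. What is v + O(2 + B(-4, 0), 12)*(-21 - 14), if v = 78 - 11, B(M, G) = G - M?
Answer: -1333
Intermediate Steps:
O(w, r) = 4 + 6*w (O(w, r) = 6*w + 4 = 4 + 6*w)
v = 67
v + O(2 + B(-4, 0), 12)*(-21 - 14) = 67 + (4 + 6*(2 + (0 - 1*(-4))))*(-21 - 14) = 67 + (4 + 6*(2 + (0 + 4)))*(-35) = 67 + (4 + 6*(2 + 4))*(-35) = 67 + (4 + 6*6)*(-35) = 67 + (4 + 36)*(-35) = 67 + 40*(-35) = 67 - 1400 = -1333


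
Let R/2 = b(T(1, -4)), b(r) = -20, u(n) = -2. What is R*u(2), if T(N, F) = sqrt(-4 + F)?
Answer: 80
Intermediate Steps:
R = -40 (R = 2*(-20) = -40)
R*u(2) = -40*(-2) = 80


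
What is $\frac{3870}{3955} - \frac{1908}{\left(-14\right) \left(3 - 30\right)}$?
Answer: $- \frac{9656}{2373} \approx -4.0691$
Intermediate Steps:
$\frac{3870}{3955} - \frac{1908}{\left(-14\right) \left(3 - 30\right)} = 3870 \cdot \frac{1}{3955} - \frac{1908}{\left(-14\right) \left(-27\right)} = \frac{774}{791} - \frac{1908}{378} = \frac{774}{791} - \frac{106}{21} = - \frac{9656}{2373}$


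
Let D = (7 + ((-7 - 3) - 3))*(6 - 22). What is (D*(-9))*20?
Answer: -17280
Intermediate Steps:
D = 96 (D = (7 + (-10 - 3))*(-16) = (7 - 13)*(-16) = -6*(-16) = 96)
(D*(-9))*20 = (96*(-9))*20 = -864*20 = -17280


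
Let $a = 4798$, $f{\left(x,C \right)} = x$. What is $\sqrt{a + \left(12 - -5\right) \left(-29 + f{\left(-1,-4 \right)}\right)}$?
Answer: $8 \sqrt{67} \approx 65.483$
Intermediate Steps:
$\sqrt{a + \left(12 - -5\right) \left(-29 + f{\left(-1,-4 \right)}\right)} = \sqrt{4798 + \left(12 - -5\right) \left(-29 - 1\right)} = \sqrt{4798 + \left(12 + 5\right) \left(-30\right)} = \sqrt{4798 + 17 \left(-30\right)} = \sqrt{4798 - 510} = \sqrt{4288} = 8 \sqrt{67}$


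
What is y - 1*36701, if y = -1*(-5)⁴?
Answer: -37326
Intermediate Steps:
y = -625 (y = -1*625 = -625)
y - 1*36701 = -625 - 1*36701 = -625 - 36701 = -37326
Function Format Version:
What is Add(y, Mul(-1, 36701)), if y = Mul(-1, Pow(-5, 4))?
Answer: -37326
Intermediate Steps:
y = -625 (y = Mul(-1, 625) = -625)
Add(y, Mul(-1, 36701)) = Add(-625, Mul(-1, 36701)) = Add(-625, -36701) = -37326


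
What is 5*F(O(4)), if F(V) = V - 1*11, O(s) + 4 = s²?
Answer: 5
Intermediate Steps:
O(s) = -4 + s²
F(V) = -11 + V (F(V) = V - 11 = -11 + V)
5*F(O(4)) = 5*(-11 + (-4 + 4²)) = 5*(-11 + (-4 + 16)) = 5*(-11 + 12) = 5*1 = 5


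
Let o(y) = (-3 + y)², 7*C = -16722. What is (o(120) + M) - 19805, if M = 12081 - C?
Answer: 58477/7 ≈ 8353.9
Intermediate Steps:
C = -16722/7 (C = (⅐)*(-16722) = -16722/7 ≈ -2388.9)
M = 101289/7 (M = 12081 - 1*(-16722/7) = 12081 + 16722/7 = 101289/7 ≈ 14470.)
(o(120) + M) - 19805 = ((-3 + 120)² + 101289/7) - 19805 = (117² + 101289/7) - 19805 = (13689 + 101289/7) - 19805 = 197112/7 - 19805 = 58477/7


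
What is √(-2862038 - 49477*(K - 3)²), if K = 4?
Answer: I*√2911515 ≈ 1706.3*I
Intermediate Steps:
√(-2862038 - 49477*(K - 3)²) = √(-2862038 - 49477*(4 - 3)²) = √(-2862038 - 49477*1²) = √(-2862038 - 49477*1) = √(-2862038 - 49477) = √(-2911515) = I*√2911515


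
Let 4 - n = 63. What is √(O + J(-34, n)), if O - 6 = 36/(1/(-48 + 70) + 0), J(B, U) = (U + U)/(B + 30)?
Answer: √3310/2 ≈ 28.766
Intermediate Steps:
n = -59 (n = 4 - 1*63 = 4 - 63 = -59)
J(B, U) = 2*U/(30 + B) (J(B, U) = (2*U)/(30 + B) = 2*U/(30 + B))
O = 798 (O = 6 + 36/(1/(-48 + 70) + 0) = 6 + 36/(1/22 + 0) = 6 + 36/(1/22) = 6 + 36*22 = 6 + 792 = 798)
√(O + J(-34, n)) = √(798 + 2*(-59)/(30 - 34)) = √(798 + 2*(-59)/(-4)) = √(798 + 2*(-59)*(-¼)) = √(798 + 59/2) = √(1655/2) = √3310/2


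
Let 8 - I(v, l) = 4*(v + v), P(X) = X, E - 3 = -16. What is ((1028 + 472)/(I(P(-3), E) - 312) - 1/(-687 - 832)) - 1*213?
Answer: -663367/3038 ≈ -218.36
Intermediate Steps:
E = -13 (E = 3 - 16 = -13)
I(v, l) = 8 - 8*v (I(v, l) = 8 - 4*(v + v) = 8 - 4*2*v = 8 - 8*v)
((1028 + 472)/(I(P(-3), E) - 312) - 1/(-687 - 832)) - 1*213 = ((1028 + 472)/((8 - 8*(-3)) - 312) - 1/(-687 - 832)) - 1*213 = (1500/((8 + 24) - 312) - 1/(-1519)) - 213 = (1500/(32 - 312) - 1*(-1/1519)) - 213 = (1500/(-280) + 1/1519) - 213 = (1500*(-1/280) + 1/1519) - 213 = (-75/14 + 1/1519) - 213 = -16273/3038 - 213 = -663367/3038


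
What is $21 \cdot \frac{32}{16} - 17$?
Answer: $25$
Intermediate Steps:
$21 \cdot \frac{32}{16} - 17 = 21 \cdot 32 \cdot \frac{1}{16} - 17 = 21 \cdot 2 - 17 = 42 - 17 = 25$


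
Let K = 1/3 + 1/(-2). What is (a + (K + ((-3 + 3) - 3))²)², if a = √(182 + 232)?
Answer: 666865/1296 + 361*√46/6 ≈ 922.63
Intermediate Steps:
a = 3*√46 (a = √414 = 3*√46 ≈ 20.347)
K = -⅙ (K = 1*(⅓) + 1*(-½) = ⅓ - ½ = -⅙ ≈ -0.16667)
(a + (K + ((-3 + 3) - 3))²)² = (3*√46 + (-⅙ + ((-3 + 3) - 3))²)² = (3*√46 + (-⅙ + (0 - 3))²)² = (3*√46 + (-⅙ - 3)²)² = (3*√46 + (-19/6)²)² = (3*√46 + 361/36)² = (361/36 + 3*√46)²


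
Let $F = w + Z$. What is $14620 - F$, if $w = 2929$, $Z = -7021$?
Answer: $18712$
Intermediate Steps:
$F = -4092$ ($F = 2929 - 7021 = -4092$)
$14620 - F = 14620 - -4092 = 14620 + 4092 = 18712$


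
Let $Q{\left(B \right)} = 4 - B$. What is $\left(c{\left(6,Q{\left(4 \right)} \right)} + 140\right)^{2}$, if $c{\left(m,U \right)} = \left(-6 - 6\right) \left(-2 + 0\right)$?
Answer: $26896$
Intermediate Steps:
$c{\left(m,U \right)} = 24$ ($c{\left(m,U \right)} = \left(-12\right) \left(-2\right) = 24$)
$\left(c{\left(6,Q{\left(4 \right)} \right)} + 140\right)^{2} = \left(24 + 140\right)^{2} = 164^{2} = 26896$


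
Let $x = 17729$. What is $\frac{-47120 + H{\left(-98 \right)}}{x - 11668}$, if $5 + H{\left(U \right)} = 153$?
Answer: $- \frac{46972}{6061} \approx -7.7499$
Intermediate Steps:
$H{\left(U \right)} = 148$ ($H{\left(U \right)} = -5 + 153 = 148$)
$\frac{-47120 + H{\left(-98 \right)}}{x - 11668} = \frac{-47120 + 148}{17729 - 11668} = - \frac{46972}{6061}$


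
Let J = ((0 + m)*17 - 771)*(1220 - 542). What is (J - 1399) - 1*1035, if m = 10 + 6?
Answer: -340756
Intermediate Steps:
m = 16
J = -338322 (J = ((0 + 16)*17 - 771)*(1220 - 542) = (16*17 - 771)*678 = (272 - 771)*678 = -499*678 = -338322)
(J - 1399) - 1*1035 = (-338322 - 1399) - 1*1035 = -339721 - 1035 = -340756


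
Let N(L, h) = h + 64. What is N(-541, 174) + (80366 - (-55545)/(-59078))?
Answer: 4761867567/59078 ≈ 80603.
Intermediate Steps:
N(L, h) = 64 + h
N(-541, 174) + (80366 - (-55545)/(-59078)) = (64 + 174) + (80366 - (-55545)/(-59078)) = 238 + (80366 - (-55545)*(-1)/59078) = 238 + (80366 - 1*55545/59078) = 238 + (80366 - 55545/59078) = 238 + 4747807003/59078 = 4761867567/59078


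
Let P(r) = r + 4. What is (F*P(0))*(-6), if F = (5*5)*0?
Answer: 0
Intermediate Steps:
P(r) = 4 + r
F = 0 (F = 25*0 = 0)
(F*P(0))*(-6) = (0*(4 + 0))*(-6) = (0*4)*(-6) = 0*(-6) = 0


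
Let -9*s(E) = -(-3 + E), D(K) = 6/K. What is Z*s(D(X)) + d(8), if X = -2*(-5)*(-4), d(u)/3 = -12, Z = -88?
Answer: -26/5 ≈ -5.2000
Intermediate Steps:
d(u) = -36 (d(u) = 3*(-12) = -36)
X = -40 (X = 10*(-4) = -40)
s(E) = -1/3 + E/9 (s(E) = -(-1)*(-3 + E)/9 = -(3 - E)/9 = -1/3 + E/9)
Z*s(D(X)) + d(8) = -88*(-1/3 + (6/(-40))/9) - 36 = -88*(-1/3 + (6*(-1/40))/9) - 36 = -88*(-1/3 + (1/9)*(-3/20)) - 36 = -88*(-1/3 - 1/60) - 36 = -88*(-7/20) - 36 = 154/5 - 36 = -26/5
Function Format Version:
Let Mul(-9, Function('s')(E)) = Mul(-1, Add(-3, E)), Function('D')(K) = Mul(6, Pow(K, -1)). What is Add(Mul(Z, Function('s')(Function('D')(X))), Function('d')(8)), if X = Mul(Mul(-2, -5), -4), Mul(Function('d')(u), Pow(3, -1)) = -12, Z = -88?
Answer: Rational(-26, 5) ≈ -5.2000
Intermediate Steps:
Function('d')(u) = -36 (Function('d')(u) = Mul(3, -12) = -36)
X = -40 (X = Mul(10, -4) = -40)
Function('s')(E) = Add(Rational(-1, 3), Mul(Rational(1, 9), E)) (Function('s')(E) = Mul(Rational(-1, 9), Mul(-1, Add(-3, E))) = Mul(Rational(-1, 9), Add(3, Mul(-1, E))) = Add(Rational(-1, 3), Mul(Rational(1, 9), E)))
Add(Mul(Z, Function('s')(Function('D')(X))), Function('d')(8)) = Add(Mul(-88, Add(Rational(-1, 3), Mul(Rational(1, 9), Mul(6, Pow(-40, -1))))), -36) = Add(Mul(-88, Add(Rational(-1, 3), Mul(Rational(1, 9), Mul(6, Rational(-1, 40))))), -36) = Add(Mul(-88, Add(Rational(-1, 3), Mul(Rational(1, 9), Rational(-3, 20)))), -36) = Add(Mul(-88, Add(Rational(-1, 3), Rational(-1, 60))), -36) = Add(Mul(-88, Rational(-7, 20)), -36) = Add(Rational(154, 5), -36) = Rational(-26, 5)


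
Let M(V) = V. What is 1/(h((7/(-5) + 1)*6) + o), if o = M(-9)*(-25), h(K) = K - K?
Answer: 1/225 ≈ 0.0044444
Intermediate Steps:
h(K) = 0
o = 225 (o = -9*(-25) = 225)
1/(h((7/(-5) + 1)*6) + o) = 1/(0 + 225) = 1/225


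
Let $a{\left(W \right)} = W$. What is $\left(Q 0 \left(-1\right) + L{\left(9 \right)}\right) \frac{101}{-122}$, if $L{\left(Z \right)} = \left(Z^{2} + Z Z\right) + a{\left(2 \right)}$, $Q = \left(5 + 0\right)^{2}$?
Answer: $- \frac{8282}{61} \approx -135.77$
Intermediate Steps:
$Q = 25$ ($Q = 5^{2} = 25$)
$L{\left(Z \right)} = 2 + 2 Z^{2}$ ($L{\left(Z \right)} = \left(Z^{2} + Z Z\right) + 2 = \left(Z^{2} + Z^{2}\right) + 2 = 2 Z^{2} + 2 = 2 + 2 Z^{2}$)
$\left(Q 0 \left(-1\right) + L{\left(9 \right)}\right) \frac{101}{-122} = \left(25 \cdot 0 \left(-1\right) + \left(2 + 2 \cdot 9^{2}\right)\right) \frac{101}{-122} = \left(0 \left(-1\right) + \left(2 + 2 \cdot 81\right)\right) 101 \left(- \frac{1}{122}\right) = \left(0 + \left(2 + 162\right)\right) \left(- \frac{101}{122}\right) = \left(0 + 164\right) \left(- \frac{101}{122}\right) = 164 \left(- \frac{101}{122}\right) = - \frac{8282}{61}$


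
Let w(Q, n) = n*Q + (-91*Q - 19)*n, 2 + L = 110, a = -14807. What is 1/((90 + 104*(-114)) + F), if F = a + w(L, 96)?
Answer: -1/961517 ≈ -1.0400e-6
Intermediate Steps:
L = 108 (L = -2 + 110 = 108)
w(Q, n) = Q*n + n*(-19 - 91*Q) (w(Q, n) = Q*n + (-19 - 91*Q)*n = Q*n + n*(-19 - 91*Q))
F = -949751 (F = -14807 - 1*96*(19 + 90*108) = -14807 - 1*96*(19 + 9720) = -14807 - 1*96*9739 = -14807 - 934944 = -949751)
1/((90 + 104*(-114)) + F) = 1/((90 + 104*(-114)) - 949751) = 1/((90 - 11856) - 949751) = 1/(-11766 - 949751) = 1/(-961517) = -1/961517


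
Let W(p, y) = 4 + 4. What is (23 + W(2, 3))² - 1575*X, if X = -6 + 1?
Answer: 8836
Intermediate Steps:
X = -5
W(p, y) = 8
(23 + W(2, 3))² - 1575*X = (23 + 8)² - 1575*(-5) = 31² - 1*(-7875) = 961 + 7875 = 8836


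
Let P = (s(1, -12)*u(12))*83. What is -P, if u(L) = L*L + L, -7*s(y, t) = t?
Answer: -155376/7 ≈ -22197.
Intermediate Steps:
s(y, t) = -t/7
u(L) = L + L² (u(L) = L² + L = L + L²)
P = 155376/7 (P = ((-⅐*(-12))*(12*(1 + 12)))*83 = (12*(12*13)/7)*83 = ((12/7)*156)*83 = (1872/7)*83 = 155376/7 ≈ 22197.)
-P = -1*155376/7 = -155376/7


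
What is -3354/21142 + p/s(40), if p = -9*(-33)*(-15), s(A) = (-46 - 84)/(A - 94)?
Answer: -254328348/137423 ≈ -1850.7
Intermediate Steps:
s(A) = -130/(-94 + A)
p = -4455 (p = 297*(-15) = -4455)
-3354/21142 + p/s(40) = -3354/21142 - 4455/((-130/(-94 + 40))) = -3354*1/21142 - 4455/((-130/(-54))) = -1677/10571 - 4455/((-130*(-1/54))) = -1677/10571 - 4455/65/27 = -1677/10571 - 4455*27/65 = -1677/10571 - 24057/13 = -254328348/137423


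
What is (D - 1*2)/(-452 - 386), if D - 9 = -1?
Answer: -3/419 ≈ -0.0071599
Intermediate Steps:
D = 8 (D = 9 - 1 = 8)
(D - 1*2)/(-452 - 386) = (8 - 1*2)/(-452 - 386) = (8 - 2)/(-838) = -1/838*6 = -3/419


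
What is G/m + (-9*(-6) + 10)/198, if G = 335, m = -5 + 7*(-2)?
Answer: -32557/1881 ≈ -17.308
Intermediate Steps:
m = -19 (m = -5 - 14 = -19)
G/m + (-9*(-6) + 10)/198 = 335/(-19) + (-9*(-6) + 10)/198 = 335*(-1/19) + (54 + 10)*(1/198) = -335/19 + 64*(1/198) = -335/19 + 32/99 = -32557/1881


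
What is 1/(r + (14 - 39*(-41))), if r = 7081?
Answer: 1/8694 ≈ 0.00011502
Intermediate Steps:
1/(r + (14 - 39*(-41))) = 1/(7081 + (14 - 39*(-41))) = 1/(7081 + (14 + 1599)) = 1/(7081 + 1613) = 1/8694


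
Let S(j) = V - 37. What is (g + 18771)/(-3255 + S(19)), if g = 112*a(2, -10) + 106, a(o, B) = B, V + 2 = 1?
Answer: -17757/3293 ≈ -5.3923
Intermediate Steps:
V = -1 (V = -2 + 1 = -1)
S(j) = -38 (S(j) = -1 - 37 = -38)
g = -1014 (g = 112*(-10) + 106 = -1120 + 106 = -1014)
(g + 18771)/(-3255 + S(19)) = (-1014 + 18771)/(-3255 - 38) = 17757/(-3293) = 17757*(-1/3293) = -17757/3293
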